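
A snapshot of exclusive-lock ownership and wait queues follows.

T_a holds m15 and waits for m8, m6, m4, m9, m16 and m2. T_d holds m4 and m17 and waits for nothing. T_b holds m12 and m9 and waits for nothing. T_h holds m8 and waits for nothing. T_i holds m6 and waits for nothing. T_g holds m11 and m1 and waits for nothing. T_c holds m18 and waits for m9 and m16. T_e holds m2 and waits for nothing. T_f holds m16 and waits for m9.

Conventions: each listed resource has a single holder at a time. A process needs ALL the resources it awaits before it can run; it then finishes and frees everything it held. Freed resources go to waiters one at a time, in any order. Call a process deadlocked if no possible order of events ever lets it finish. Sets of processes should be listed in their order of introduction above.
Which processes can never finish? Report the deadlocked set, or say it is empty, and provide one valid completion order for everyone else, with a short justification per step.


Nothing here is deadlocked.
Key observation: the wait relation is loop-free; peeling off processes with no waits unwinds the whole state.
The rest can finish in the order T_d, T_h, T_b, T_g, T_i, T_e, T_f, T_c, T_a.
Verifying each step:
  run T_d (it waits on nothing); releases m4 and m17
  run T_h (it waits on nothing); releases m8
  run T_b (it waits on nothing); releases m12 and m9
  run T_g (it waits on nothing); releases m11 and m1
  run T_i (it waits on nothing); releases m6
  run T_e (it waits on nothing); releases m2
  T_f waits on m9 — all released -> runs and releases m16
  T_c waits on m9 and m16 — all released -> runs and releases m18
  T_a waits on m8, m6, m4, m9, m16 and m2 — all released -> runs and releases m15


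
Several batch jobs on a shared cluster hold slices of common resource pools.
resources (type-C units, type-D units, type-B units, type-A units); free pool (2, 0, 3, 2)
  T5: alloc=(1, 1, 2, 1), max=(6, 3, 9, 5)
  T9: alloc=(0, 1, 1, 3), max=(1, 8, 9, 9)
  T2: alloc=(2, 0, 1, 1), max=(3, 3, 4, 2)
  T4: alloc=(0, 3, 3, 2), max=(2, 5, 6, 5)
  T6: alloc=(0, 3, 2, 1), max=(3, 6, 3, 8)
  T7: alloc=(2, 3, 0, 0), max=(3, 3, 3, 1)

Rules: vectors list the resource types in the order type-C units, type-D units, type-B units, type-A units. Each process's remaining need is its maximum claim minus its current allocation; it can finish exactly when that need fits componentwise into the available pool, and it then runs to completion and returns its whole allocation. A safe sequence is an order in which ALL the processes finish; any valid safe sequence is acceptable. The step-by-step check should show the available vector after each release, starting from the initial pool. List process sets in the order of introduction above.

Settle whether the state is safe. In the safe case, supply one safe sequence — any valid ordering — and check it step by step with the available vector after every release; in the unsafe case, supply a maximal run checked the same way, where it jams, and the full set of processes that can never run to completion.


SAFE. One safe sequence: T7, T2, T4, T5, T9, T6.
Key observation: reading the order forward, T7 is the first process whose need (1, 0, 3, 1) meets the free pool (2, 0, 3, 2) exactly on a resource it requests.
Check, step by step:
  pool = (2, 0, 3, 2)
  T7: need (1, 0, 3, 1) fits (2, 0, 3, 2); releases (2, 3, 0, 0), pool now (4, 3, 3, 2)
  T2: need (1, 3, 3, 1) fits (4, 3, 3, 2); releases (2, 0, 1, 1), pool now (6, 3, 4, 3)
  T4: need (2, 2, 3, 3) fits (6, 3, 4, 3); releases (0, 3, 3, 2), pool now (6, 6, 7, 5)
  T5: need (5, 2, 7, 4) fits (6, 6, 7, 5); releases (1, 1, 2, 1), pool now (7, 7, 9, 6)
  T9: need (1, 7, 8, 6) fits (7, 7, 9, 6); releases (0, 1, 1, 3), pool now (7, 8, 10, 9)
  T6: need (3, 3, 1, 7) fits (7, 8, 10, 9); releases (0, 3, 2, 1), pool now (7, 11, 12, 10)


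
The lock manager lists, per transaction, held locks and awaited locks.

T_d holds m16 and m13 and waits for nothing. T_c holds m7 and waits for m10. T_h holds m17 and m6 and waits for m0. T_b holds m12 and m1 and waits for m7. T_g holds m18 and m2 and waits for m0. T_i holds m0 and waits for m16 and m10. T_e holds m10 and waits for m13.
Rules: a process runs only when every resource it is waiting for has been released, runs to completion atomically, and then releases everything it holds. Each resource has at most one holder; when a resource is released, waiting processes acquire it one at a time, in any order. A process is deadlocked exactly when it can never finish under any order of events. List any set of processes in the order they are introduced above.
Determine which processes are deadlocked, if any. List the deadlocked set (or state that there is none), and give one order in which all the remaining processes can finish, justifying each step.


The deadlocked set is empty.
Key observation: the wait graph is acyclic; completion cascades from the unblocked processes through everyone else.
One completion order for the rest: T_d, T_e, T_c, T_i, T_h, T_g, T_b.
Verifying each step:
  run T_d (it waits on nothing); releases m16 and m13
  T_e: everything it awaited (m13) is free; runs, freeing m10
  T_c: everything it awaited (m10) is free; runs, freeing m7
  T_i: everything it awaited (m16 and m10) is free; runs, freeing m0
  T_h: everything it awaited (m0) is free; runs, freeing m17 and m6
  T_g: everything it awaited (m0) is free; runs, freeing m18 and m2
  T_b: everything it awaited (m7) is free; runs, freeing m12 and m1


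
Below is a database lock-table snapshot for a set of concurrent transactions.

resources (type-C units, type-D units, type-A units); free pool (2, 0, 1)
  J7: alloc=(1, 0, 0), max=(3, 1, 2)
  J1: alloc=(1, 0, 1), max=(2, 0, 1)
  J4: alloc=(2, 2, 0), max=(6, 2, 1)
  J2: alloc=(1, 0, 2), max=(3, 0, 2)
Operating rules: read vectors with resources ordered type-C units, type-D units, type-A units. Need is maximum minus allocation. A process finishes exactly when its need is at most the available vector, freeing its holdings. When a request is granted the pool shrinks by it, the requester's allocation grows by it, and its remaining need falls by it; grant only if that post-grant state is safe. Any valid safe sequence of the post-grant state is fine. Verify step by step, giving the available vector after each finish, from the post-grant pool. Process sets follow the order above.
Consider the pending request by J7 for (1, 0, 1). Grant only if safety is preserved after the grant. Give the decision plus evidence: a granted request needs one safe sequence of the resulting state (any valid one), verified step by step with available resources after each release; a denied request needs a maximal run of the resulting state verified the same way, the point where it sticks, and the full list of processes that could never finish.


DENY — the pretend-granted state is unsafe.
Key observation: after J1, J2 the pool peaks at (3, 0, 3), and each blocked process is short somewhere: J7 on type-D units; J4 on type-C units.
After a pretend grant, a maximal execution: J1, J2 — then nothing else fits. Walking it through:
  pool = (1, 0, 0)
  run J1 (needs (1, 0, 0), free (1, 0, 0)); after release of (1, 0, 1) the pool is (2, 0, 1)
  run J2 (needs (2, 0, 0), free (2, 0, 1)); after release of (1, 0, 2) the pool is (3, 0, 3)
  blocked: J7 wants (1, 1, 1), pool (3, 0, 3) — not enough type-D units
  blocked: J4 wants (4, 0, 1), pool (3, 0, 3) — not enough type-C units
Processes that could never finish after the grant: J7 and J4.


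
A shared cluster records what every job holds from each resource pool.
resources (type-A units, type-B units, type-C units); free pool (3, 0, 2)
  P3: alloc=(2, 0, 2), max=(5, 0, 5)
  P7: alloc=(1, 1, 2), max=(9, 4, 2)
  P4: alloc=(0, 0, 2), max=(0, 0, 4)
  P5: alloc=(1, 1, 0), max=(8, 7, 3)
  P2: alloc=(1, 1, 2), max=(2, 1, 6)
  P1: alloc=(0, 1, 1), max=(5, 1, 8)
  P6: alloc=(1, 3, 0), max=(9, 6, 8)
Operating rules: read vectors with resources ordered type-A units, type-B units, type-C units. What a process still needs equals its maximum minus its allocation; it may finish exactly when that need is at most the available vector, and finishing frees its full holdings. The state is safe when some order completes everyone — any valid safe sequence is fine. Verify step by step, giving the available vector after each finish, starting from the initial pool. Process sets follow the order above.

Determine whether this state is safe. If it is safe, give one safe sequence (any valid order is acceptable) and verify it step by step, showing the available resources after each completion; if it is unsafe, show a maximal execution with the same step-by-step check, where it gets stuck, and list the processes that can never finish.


The state is UNSAFE.
Key observation: P4, P3, P2, P1 can finish, but then (6, 2, 9) is all there is, and the blocked group's type-A units demands exceed it.
The run P4, P3, P2, P1 cannot be extended any further. Check, step by step:
  pool = (3, 0, 2)
  P4 needs (0, 0, 2) <= (3, 0, 2) -> finishes; pool += (0, 0, 2) = (3, 0, 4)
  P3 needs (3, 0, 3) <= (3, 0, 4) -> finishes; pool += (2, 0, 2) = (5, 0, 6)
  P2 needs (1, 0, 4) <= (5, 0, 6) -> finishes; pool += (1, 1, 2) = (6, 1, 8)
  P1 needs (5, 0, 7) <= (6, 1, 8) -> finishes; pool += (0, 1, 1) = (6, 2, 9)
  blocked: P7 wants (8, 3, 0), pool (6, 2, 9) — not enough type-A units and type-B units
  blocked: P5 wants (7, 6, 3), pool (6, 2, 9) — not enough type-A units and type-B units
  blocked: P6 wants (8, 3, 8), pool (6, 2, 9) — not enough type-A units and type-B units
Processes that can never finish: P7, P5 and P6.


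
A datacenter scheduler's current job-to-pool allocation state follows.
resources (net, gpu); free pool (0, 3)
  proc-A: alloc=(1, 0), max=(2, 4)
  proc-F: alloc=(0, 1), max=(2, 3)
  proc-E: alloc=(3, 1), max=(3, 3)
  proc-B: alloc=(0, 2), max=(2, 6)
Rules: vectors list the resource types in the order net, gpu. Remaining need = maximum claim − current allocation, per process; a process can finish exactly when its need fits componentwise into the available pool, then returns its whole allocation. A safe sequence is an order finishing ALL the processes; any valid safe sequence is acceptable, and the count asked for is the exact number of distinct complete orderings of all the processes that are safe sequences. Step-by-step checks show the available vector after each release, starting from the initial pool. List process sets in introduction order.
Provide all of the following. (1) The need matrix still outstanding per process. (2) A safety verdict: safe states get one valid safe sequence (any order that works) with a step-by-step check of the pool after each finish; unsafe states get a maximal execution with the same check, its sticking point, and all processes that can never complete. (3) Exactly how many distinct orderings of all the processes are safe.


(1) Remaining need (order net, gpu):
  proc-A: (1, 4)
  proc-F: (2, 2)
  proc-E: (0, 2)
  proc-B: (2, 4)
(2) The state is SAFE; one workable sequence: proc-E, proc-F, proc-A, proc-B.
Key observation: the order never hits an exact fit; proc-E is the first step at the minimum slack of 1 on its requested resources ((0, 2), (0, 3) free).
Walking it through:
  pool = (0, 3)
  proc-E needs (0, 2) <= (0, 3) -> finishes; pool += (3, 1) = (3, 4)
  proc-F needs (2, 2) <= (3, 4) -> finishes; pool += (0, 1) = (3, 5)
  proc-A needs (1, 4) <= (3, 5) -> finishes; pool += (1, 0) = (4, 5)
  proc-B needs (2, 4) <= (4, 5) -> finishes; pool += (0, 2) = (4, 7)
(3) Precisely 6 of the possible complete orderings are safe sequences.


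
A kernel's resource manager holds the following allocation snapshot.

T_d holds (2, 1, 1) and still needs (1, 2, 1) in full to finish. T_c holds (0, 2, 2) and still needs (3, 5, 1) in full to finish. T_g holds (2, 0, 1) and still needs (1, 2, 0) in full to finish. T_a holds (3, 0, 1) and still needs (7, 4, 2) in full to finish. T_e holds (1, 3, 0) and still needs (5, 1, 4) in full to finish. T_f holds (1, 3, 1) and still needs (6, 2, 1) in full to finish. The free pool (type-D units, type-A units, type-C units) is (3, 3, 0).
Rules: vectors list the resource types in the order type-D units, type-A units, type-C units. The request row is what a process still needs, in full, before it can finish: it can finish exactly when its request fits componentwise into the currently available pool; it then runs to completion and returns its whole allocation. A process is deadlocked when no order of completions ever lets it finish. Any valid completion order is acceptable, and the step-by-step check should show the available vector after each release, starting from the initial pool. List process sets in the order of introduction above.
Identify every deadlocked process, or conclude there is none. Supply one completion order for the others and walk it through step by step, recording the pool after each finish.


The deadlocked set is empty.
Key observation: T_g can run right away; the returned allocation unlocks the remaining processes in turn.
One completion order for the rest: T_g, T_d, T_a, T_f, T_c, T_e. Verifying each step:
  pool = (3, 3, 0)
  T_g: need (1, 2, 0) fits (3, 3, 0); releases (2, 0, 1), pool now (5, 3, 1)
  T_d: need (1, 2, 1) fits (5, 3, 1); releases (2, 1, 1), pool now (7, 4, 2)
  T_a: need (7, 4, 2) fits (7, 4, 2); releases (3, 0, 1), pool now (10, 4, 3)
  T_f: need (6, 2, 1) fits (10, 4, 3); releases (1, 3, 1), pool now (11, 7, 4)
  T_c: need (3, 5, 1) fits (11, 7, 4); releases (0, 2, 2), pool now (11, 9, 6)
  T_e: need (5, 1, 4) fits (11, 9, 6); releases (1, 3, 0), pool now (12, 12, 6)


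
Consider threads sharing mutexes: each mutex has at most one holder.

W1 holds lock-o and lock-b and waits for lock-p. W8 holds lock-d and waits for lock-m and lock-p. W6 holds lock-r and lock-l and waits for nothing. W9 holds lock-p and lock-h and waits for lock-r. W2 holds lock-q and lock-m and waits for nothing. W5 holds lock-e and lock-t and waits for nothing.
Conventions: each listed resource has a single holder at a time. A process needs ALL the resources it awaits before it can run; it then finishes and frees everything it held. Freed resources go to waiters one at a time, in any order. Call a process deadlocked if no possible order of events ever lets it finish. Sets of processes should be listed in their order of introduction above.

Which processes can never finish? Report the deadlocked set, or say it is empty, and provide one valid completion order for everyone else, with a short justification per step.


Nothing here is deadlocked.
Key observation: every chain of waits terminates; starting from the processes that wait on nothing, all the rest unlock in turn.
One completion order for the rest: W6, W2, W5, W9, W8, W1.
Check, step by step:
  W6 waits on nothing -> runs at once and releases lock-r and lock-l
  W2 waits on nothing -> runs at once and releases lock-q and lock-m
  W5 waits on nothing -> runs at once and releases lock-e and lock-t
  run W9 (all its waits — lock-r — are resolved); releases lock-p and lock-h
  run W8 (all its waits — lock-m and lock-p — are resolved); releases lock-d
  run W1 (all its waits — lock-p — are resolved); releases lock-o and lock-b


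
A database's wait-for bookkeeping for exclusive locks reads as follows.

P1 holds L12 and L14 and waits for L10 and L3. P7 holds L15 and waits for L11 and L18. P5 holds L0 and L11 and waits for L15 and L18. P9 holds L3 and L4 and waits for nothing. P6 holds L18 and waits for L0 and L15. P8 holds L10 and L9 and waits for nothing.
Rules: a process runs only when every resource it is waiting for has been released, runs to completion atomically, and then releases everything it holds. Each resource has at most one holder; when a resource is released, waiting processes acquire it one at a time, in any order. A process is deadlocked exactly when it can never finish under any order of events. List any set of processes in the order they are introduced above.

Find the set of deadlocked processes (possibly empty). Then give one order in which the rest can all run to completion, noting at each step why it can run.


Deadlocked set: P7, P5 and P6.
Key observation: the waits loop around P7 -> P5 -> P7 with no way out; P6 is caught in further circular waits.
The rest can finish in the order P8, P9, P1.
Walking it through:
  P8 waits on nothing -> runs at once and releases L10 and L9
  P9 waits on nothing -> runs at once and releases L3 and L4
  P1: everything it awaited (L10 and L3) is free; runs, freeing L12 and L14


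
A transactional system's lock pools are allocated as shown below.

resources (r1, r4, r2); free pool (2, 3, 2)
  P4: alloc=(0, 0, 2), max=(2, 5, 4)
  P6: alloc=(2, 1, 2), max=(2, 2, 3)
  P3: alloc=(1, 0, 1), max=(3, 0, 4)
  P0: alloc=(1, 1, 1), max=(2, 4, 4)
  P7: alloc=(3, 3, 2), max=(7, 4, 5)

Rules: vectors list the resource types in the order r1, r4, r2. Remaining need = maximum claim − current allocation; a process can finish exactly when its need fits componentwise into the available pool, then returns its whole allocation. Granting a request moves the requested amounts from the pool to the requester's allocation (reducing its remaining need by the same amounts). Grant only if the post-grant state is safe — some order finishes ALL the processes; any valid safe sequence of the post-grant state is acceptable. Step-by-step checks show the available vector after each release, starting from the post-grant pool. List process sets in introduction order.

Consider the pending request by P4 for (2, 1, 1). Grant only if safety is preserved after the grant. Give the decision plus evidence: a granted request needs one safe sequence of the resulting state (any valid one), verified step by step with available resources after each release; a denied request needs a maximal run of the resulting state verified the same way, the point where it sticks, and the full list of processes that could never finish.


GRANT — the state after the grant stays safe, e.g. via P6, P0, P3, P7, P4.
Key observation: the grant leaves (0, 2, 1) free — enough for P6, whose release restarts the cascade.
Verifying the post-grant state step by step:
  pool = (0, 2, 1)
  P6: need (0, 1, 1) fits (0, 2, 1); releases (2, 1, 2), pool now (2, 3, 3)
  P0: need (1, 3, 3) fits (2, 3, 3); releases (1, 1, 1), pool now (3, 4, 4)
  P3: need (2, 0, 3) fits (3, 4, 4); releases (1, 0, 1), pool now (4, 4, 5)
  P7: need (4, 1, 3) fits (4, 4, 5); releases (3, 3, 2), pool now (7, 7, 7)
  P4: need (0, 4, 1) fits (7, 7, 7); releases (2, 1, 3), pool now (9, 8, 10)


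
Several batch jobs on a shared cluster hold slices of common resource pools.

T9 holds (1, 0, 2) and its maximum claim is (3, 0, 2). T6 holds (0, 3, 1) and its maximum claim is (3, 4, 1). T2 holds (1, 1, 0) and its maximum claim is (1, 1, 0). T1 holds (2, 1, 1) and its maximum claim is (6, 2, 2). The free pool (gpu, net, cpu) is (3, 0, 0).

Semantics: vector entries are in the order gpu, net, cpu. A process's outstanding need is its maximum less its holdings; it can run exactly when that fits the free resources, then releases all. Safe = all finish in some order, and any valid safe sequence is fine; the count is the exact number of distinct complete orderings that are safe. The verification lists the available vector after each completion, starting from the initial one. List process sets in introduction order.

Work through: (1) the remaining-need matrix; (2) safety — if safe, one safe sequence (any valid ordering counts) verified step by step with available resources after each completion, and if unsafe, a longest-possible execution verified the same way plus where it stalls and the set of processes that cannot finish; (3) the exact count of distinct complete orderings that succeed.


(1) Remaining need (order gpu, net, cpu):
  T9: (2, 0, 0)
  T6: (3, 1, 0)
  T2: (0, 0, 0)
  T1: (4, 1, 1)
(2) SAFE, for example via the order T2, T6, T1, T9.
Key observation: T6 is the earliest step where a requested resource binds exactly: need (3, 1, 0), pool (4, 1, 0) at its turn.
Step-by-step check:
  pool = (3, 0, 0)
  run T2 (needs (0, 0, 0), free (3, 0, 0)); after release of (1, 1, 0) the pool is (4, 1, 0)
  run T6 (needs (3, 1, 0), free (4, 1, 0)); after release of (0, 3, 1) the pool is (4, 4, 1)
  run T1 (needs (4, 1, 1), free (4, 4, 1)); after release of (2, 1, 1) the pool is (6, 5, 2)
  run T9 (needs (2, 0, 0), free (6, 5, 2)); after release of (1, 0, 2) the pool is (7, 5, 4)
(3) The exact count: 6 of the possible complete orderings are safe sequences.


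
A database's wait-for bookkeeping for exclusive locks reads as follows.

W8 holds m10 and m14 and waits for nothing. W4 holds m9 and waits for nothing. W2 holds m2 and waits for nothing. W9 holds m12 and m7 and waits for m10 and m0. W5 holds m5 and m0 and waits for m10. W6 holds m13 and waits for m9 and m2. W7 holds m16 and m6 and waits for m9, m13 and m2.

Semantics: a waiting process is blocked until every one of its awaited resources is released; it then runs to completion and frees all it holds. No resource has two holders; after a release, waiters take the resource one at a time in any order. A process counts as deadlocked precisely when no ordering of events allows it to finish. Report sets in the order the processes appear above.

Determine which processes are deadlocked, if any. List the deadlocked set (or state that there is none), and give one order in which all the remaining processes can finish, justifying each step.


Nothing here is deadlocked.
Key observation: the wait graph is acyclic; completion cascades from the unblocked processes through everyone else.
The rest can finish in the order W8, W5, W9, W2, W4, W6, W7.
Check, step by step:
  W8: no waits; runs immediately, freeing m10 and m14
  W5 waits on m10 — all released -> runs and releases m5 and m0
  W9 waits on m10 and m0 — all released -> runs and releases m12 and m7
  W2: no waits; runs immediately, freeing m2
  W4: no waits; runs immediately, freeing m9
  W6 waits on m9 and m2 — all released -> runs and releases m13
  W7 waits on m9, m13 and m2 — all released -> runs and releases m16 and m6


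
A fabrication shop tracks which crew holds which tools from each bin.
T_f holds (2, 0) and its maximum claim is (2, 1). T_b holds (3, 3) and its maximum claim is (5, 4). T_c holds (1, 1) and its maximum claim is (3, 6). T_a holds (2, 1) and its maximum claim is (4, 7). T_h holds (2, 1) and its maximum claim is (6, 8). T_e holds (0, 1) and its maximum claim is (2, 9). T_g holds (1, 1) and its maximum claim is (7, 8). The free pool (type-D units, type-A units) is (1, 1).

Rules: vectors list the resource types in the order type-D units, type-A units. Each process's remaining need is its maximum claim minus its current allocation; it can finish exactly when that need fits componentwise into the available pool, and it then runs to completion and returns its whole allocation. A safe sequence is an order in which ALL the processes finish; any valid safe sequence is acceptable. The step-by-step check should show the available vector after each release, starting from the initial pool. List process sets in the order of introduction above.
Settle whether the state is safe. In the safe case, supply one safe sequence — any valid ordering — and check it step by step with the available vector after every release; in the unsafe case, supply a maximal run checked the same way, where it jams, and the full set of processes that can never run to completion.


The state is UNSAFE.
Key observation: after T_f, T_b complete, (6, 4) is the best the pool ever gets, yet each leftover process wants more type-A units.
The run T_f, T_b cannot be extended any further. Step-by-step check:
  pool = (1, 1)
  run T_f (needs (0, 1), free (1, 1)); after release of (2, 0) the pool is (3, 1)
  run T_b (needs (2, 1), free (3, 1)); after release of (3, 3) the pool is (6, 4)
  T_c still needs (2, 5) but only (6, 4) is free — short on type-A units
  T_a still needs (2, 6) but only (6, 4) is free — short on type-A units
  T_h still needs (4, 7) but only (6, 4) is free — short on type-A units
  T_e still needs (2, 8) but only (6, 4) is free — short on type-A units
  T_g still needs (6, 7) but only (6, 4) is free — short on type-A units
Permanently blocked: T_c, T_a, T_h, T_e and T_g.


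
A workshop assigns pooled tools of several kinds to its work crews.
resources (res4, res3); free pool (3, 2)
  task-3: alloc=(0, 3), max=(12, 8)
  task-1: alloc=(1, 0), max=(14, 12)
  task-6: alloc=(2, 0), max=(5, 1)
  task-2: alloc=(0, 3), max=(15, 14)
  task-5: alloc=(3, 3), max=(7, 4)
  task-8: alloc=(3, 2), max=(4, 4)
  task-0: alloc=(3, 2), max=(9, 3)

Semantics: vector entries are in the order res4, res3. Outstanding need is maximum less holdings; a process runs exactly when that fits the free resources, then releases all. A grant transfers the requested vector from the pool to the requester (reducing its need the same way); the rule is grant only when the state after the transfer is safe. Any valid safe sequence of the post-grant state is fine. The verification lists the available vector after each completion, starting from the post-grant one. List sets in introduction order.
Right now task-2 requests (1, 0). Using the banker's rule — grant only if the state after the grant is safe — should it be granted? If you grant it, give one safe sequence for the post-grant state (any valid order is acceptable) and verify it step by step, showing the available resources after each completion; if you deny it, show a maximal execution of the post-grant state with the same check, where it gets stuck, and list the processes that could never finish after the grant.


GRANT: granting preserves safety; a valid post-grant sequence is task-8, task-5, task-0, task-6, task-3, task-1, task-2.
Key observation: granting shrinks the pool to (2, 2), yet task-8 still fits and the chain goes through.
Step-by-step check of the post-grant state:
  pool = (2, 2)
  run task-8 (needs (1, 2), free (2, 2)); after release of (3, 2) the pool is (5, 4)
  run task-5 (needs (4, 1), free (5, 4)); after release of (3, 3) the pool is (8, 7)
  run task-0 (needs (6, 1), free (8, 7)); after release of (3, 2) the pool is (11, 9)
  run task-6 (needs (3, 1), free (11, 9)); after release of (2, 0) the pool is (13, 9)
  run task-3 (needs (12, 5), free (13, 9)); after release of (0, 3) the pool is (13, 12)
  run task-1 (needs (13, 12), free (13, 12)); after release of (1, 0) the pool is (14, 12)
  run task-2 (needs (14, 11), free (14, 12)); after release of (1, 3) the pool is (15, 15)


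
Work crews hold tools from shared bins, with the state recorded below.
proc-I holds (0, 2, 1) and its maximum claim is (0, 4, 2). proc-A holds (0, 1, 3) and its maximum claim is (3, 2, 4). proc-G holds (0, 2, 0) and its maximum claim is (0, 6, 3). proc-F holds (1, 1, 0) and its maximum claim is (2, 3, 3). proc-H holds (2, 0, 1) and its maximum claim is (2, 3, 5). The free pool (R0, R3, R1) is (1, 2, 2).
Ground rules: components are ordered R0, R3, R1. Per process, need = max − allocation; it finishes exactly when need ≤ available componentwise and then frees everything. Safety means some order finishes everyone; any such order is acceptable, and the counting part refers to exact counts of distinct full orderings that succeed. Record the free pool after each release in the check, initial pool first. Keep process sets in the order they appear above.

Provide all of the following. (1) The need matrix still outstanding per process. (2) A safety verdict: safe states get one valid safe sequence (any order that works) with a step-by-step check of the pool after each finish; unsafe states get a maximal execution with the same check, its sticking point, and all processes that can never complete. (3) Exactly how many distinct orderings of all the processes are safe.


(1) Need matrix, components ordered R0, R3, R1:
  proc-I: (0, 2, 1)
  proc-A: (3, 1, 1)
  proc-G: (0, 4, 3)
  proc-F: (1, 2, 3)
  proc-H: (0, 3, 4)
(2) UNSAFE.
Key observation: after proc-I, proc-F, proc-G the pool peaks at (2, 7, 3), and each blocked process is short somewhere: proc-A on R0; proc-H on R1.
Going as far as possible: proc-I, proc-F, proc-G; after that, nothing fits. Walking it through:
  pool = (1, 2, 2)
  run proc-I (needs (0, 2, 1), free (1, 2, 2)); after release of (0, 2, 1) the pool is (1, 4, 3)
  run proc-F (needs (1, 2, 3), free (1, 4, 3)); after release of (1, 1, 0) the pool is (2, 5, 3)
  run proc-G (needs (0, 4, 3), free (2, 5, 3)); after release of (0, 2, 0) the pool is (2, 7, 3)
  proc-A still needs (3, 1, 1) but only (2, 7, 3) is free — short on R0
  proc-H still needs (0, 3, 4) but only (2, 7, 3) is free — short on R1
Processes that can never finish: proc-A and proc-H.
(3) Exactly 0 of the possible complete orderings are safe sequences.


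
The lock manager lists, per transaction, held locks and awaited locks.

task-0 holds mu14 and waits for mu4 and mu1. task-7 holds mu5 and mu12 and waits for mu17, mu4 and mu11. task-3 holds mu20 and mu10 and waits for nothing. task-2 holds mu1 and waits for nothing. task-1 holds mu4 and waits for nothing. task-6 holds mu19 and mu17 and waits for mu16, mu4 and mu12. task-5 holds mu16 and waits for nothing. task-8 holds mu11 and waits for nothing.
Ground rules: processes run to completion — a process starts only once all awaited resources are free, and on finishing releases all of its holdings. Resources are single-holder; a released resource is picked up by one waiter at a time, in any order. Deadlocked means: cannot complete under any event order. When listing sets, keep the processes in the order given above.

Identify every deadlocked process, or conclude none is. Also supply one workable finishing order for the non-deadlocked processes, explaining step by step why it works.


Deadlocked set: task-7 and task-6.
Key observation: the wait chain closes on itself along task-7 -> task-6 -> task-7; no other process is dragged down with it.
The rest can finish in the order task-1, task-5, task-8, task-3, task-2, task-0.
Check, step by step:
  run task-1 (it waits on nothing); releases mu4
  run task-5 (it waits on nothing); releases mu16
  run task-8 (it waits on nothing); releases mu11
  run task-3 (it waits on nothing); releases mu20 and mu10
  run task-2 (it waits on nothing); releases mu1
  task-0 waits on mu4 and mu1 — all released -> runs and releases mu14


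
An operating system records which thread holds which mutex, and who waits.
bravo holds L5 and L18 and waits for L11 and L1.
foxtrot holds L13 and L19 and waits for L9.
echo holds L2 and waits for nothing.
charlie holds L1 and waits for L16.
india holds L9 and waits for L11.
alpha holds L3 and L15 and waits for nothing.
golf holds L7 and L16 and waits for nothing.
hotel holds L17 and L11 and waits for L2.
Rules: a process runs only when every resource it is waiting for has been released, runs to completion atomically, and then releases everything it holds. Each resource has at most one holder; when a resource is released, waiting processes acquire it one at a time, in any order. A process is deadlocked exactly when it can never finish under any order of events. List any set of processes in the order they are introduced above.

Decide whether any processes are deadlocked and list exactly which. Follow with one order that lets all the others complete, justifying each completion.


Nothing here is deadlocked.
Key observation: the wait relation is loop-free; peeling off processes with no waits unwinds the whole state.
The rest can finish in the order golf, echo, charlie, hotel, india, alpha, foxtrot, bravo.
Step-by-step check:
  golf waits on nothing -> runs at once and releases L7 and L16
  echo waits on nothing -> runs at once and releases L2
  charlie waits on L16 — all released -> runs and releases L1
  hotel waits on L2 — all released -> runs and releases L17 and L11
  india waits on L11 — all released -> runs and releases L9
  alpha waits on nothing -> runs at once and releases L3 and L15
  foxtrot waits on L9 — all released -> runs and releases L13 and L19
  bravo waits on L11 and L1 — all released -> runs and releases L5 and L18


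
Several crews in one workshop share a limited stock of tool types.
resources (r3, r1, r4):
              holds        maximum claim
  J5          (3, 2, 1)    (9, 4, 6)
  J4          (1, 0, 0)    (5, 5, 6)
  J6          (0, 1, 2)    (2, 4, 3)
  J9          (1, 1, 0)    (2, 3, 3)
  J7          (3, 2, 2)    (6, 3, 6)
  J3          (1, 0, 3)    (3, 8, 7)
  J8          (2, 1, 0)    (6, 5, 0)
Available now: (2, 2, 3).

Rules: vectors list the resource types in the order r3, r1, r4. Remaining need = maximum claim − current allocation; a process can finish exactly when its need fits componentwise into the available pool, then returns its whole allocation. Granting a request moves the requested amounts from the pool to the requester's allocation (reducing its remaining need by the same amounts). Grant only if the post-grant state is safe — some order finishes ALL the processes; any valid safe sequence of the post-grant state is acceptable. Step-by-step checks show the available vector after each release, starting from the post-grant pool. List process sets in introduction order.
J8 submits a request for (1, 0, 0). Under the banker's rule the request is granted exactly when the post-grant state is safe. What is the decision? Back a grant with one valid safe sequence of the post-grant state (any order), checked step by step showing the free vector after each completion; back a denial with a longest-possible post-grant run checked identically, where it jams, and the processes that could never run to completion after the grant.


DENY. Granting would leave the state unsafe.
Key observation: after J9, J6 the pool peaks at (2, 4, 5), and each blocked process is short somewhere: J5 on r3; J4 on r3, r1, r4; J7 on r3; J3 on r1; J8 on r3.
After a pretend grant, a maximal execution: J9, J6 — then nothing else fits. Verifying each step:
  pool = (1, 2, 3)
  run J9 (needs (1, 2, 3), free (1, 2, 3)); after release of (1, 1, 0) the pool is (2, 3, 3)
  run J6 (needs (2, 3, 1), free (2, 3, 3)); after release of (0, 1, 2) the pool is (2, 4, 5)
  J5 cannot run: need (6, 2, 5) vs free (2, 4, 5) (insufficient r3)
  J4 cannot run: need (4, 5, 6) vs free (2, 4, 5) (insufficient r3, r1 and r4)
  J7 cannot run: need (3, 1, 4) vs free (2, 4, 5) (insufficient r3)
  J3 cannot run: need (2, 8, 4) vs free (2, 4, 5) (insufficient r1)
  J8 cannot run: need (3, 4, 0) vs free (2, 4, 5) (insufficient r3)
Post-grant, the permanently blocked set is J5, J4, J7, J3 and J8.


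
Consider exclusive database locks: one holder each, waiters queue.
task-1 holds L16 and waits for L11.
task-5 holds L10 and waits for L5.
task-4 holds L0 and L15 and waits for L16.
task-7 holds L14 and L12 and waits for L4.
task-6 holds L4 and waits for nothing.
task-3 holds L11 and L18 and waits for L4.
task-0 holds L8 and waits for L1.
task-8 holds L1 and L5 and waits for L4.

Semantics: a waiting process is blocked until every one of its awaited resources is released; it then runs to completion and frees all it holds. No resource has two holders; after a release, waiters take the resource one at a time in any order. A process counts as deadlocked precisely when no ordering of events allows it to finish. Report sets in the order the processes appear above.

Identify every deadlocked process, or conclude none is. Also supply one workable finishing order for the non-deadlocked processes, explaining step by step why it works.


No process is deadlocked.
Key observation: the wait relation is loop-free; peeling off processes with no waits unwinds the whole state.
One completion order for the rest: task-6, task-8, task-7, task-5, task-0, task-3, task-1, task-4.
Walking it through:
  task-6 waits on nothing -> runs at once and releases L4
  run task-8 (all its waits — L4 — are resolved); releases L1 and L5
  run task-7 (all its waits — L4 — are resolved); releases L14 and L12
  run task-5 (all its waits — L5 — are resolved); releases L10
  run task-0 (all its waits — L1 — are resolved); releases L8
  run task-3 (all its waits — L4 — are resolved); releases L11 and L18
  run task-1 (all its waits — L11 — are resolved); releases L16
  run task-4 (all its waits — L16 — are resolved); releases L0 and L15


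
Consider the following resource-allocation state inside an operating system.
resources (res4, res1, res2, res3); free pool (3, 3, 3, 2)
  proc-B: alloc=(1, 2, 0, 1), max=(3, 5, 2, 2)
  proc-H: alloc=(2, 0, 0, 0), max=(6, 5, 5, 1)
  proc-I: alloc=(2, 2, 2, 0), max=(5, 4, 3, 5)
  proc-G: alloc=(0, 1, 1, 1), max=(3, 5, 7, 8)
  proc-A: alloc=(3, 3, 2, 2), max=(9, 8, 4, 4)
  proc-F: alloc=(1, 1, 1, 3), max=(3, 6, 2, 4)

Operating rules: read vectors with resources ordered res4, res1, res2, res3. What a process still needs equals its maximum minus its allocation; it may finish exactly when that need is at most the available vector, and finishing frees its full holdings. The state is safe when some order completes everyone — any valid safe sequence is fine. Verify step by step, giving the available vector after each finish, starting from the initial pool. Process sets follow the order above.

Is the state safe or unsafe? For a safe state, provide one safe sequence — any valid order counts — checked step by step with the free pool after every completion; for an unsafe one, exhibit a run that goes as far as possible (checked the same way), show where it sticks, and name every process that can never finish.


SAFE. One safe sequence: proc-B, proc-F, proc-I, proc-A, proc-H, proc-G.
Key observation: proc-B is the earliest step where a requested resource binds exactly: need (2, 3, 2, 1), pool (3, 3, 3, 2) at its turn.
Step-by-step check:
  pool = (3, 3, 3, 2)
  proc-B needs (2, 3, 2, 1) <= (3, 3, 3, 2) -> finishes; pool += (1, 2, 0, 1) = (4, 5, 3, 3)
  proc-F needs (2, 5, 1, 1) <= (4, 5, 3, 3) -> finishes; pool += (1, 1, 1, 3) = (5, 6, 4, 6)
  proc-I needs (3, 2, 1, 5) <= (5, 6, 4, 6) -> finishes; pool += (2, 2, 2, 0) = (7, 8, 6, 6)
  proc-A needs (6, 5, 2, 2) <= (7, 8, 6, 6) -> finishes; pool += (3, 3, 2, 2) = (10, 11, 8, 8)
  proc-H needs (4, 5, 5, 1) <= (10, 11, 8, 8) -> finishes; pool += (2, 0, 0, 0) = (12, 11, 8, 8)
  proc-G needs (3, 4, 6, 7) <= (12, 11, 8, 8) -> finishes; pool += (0, 1, 1, 1) = (12, 12, 9, 9)


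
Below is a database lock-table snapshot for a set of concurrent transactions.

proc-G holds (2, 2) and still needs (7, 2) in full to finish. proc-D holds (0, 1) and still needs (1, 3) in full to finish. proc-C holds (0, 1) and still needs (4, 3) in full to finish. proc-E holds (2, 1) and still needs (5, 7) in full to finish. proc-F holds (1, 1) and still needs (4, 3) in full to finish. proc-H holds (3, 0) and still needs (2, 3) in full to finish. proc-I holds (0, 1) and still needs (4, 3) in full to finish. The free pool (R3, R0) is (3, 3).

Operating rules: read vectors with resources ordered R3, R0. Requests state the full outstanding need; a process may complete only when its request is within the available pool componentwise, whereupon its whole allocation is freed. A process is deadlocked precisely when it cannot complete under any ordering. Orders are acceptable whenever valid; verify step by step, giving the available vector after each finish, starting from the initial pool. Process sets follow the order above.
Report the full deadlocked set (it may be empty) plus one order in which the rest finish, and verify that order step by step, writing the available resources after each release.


The deadlocked set is empty.
Key observation: beginning at proc-H, releases accumulate fast enough that every process eventually fits.
The rest can finish in the order proc-H, proc-C, proc-F, proc-I, proc-G, proc-E, proc-D. Verifying each step:
  pool = (3, 3)
  run proc-H (needs (2, 3), free (3, 3)); after release of (3, 0) the pool is (6, 3)
  run proc-C (needs (4, 3), free (6, 3)); after release of (0, 1) the pool is (6, 4)
  run proc-F (needs (4, 3), free (6, 4)); after release of (1, 1) the pool is (7, 5)
  run proc-I (needs (4, 3), free (7, 5)); after release of (0, 1) the pool is (7, 6)
  run proc-G (needs (7, 2), free (7, 6)); after release of (2, 2) the pool is (9, 8)
  run proc-E (needs (5, 7), free (9, 8)); after release of (2, 1) the pool is (11, 9)
  run proc-D (needs (1, 3), free (11, 9)); after release of (0, 1) the pool is (11, 10)
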